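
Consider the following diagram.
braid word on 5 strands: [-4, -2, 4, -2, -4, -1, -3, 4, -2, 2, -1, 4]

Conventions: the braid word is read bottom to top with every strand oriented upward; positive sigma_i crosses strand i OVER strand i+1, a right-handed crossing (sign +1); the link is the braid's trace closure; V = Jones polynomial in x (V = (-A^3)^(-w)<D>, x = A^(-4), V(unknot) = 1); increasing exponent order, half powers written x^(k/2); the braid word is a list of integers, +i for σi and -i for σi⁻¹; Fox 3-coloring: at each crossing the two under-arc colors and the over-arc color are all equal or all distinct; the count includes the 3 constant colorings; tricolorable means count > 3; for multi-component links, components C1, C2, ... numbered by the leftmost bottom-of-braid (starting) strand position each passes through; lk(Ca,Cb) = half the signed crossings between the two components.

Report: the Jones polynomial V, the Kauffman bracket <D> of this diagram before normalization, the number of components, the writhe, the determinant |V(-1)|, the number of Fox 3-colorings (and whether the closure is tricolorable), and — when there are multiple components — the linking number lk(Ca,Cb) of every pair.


V = x^-5 + 2x^-3 + x^-1
<D> = A^-8 + 2 + A^8 (w = -4)
3 components over 12 crossings, w = -4
lk(C1,C2): -1
lk(C1,C3) = 0
linking number lk(C2,C3) = -1
3 Fox colorings among 3^12, |V(-1)| = 4: not tricolorable
why: the 3 component pairs carry total linking -2


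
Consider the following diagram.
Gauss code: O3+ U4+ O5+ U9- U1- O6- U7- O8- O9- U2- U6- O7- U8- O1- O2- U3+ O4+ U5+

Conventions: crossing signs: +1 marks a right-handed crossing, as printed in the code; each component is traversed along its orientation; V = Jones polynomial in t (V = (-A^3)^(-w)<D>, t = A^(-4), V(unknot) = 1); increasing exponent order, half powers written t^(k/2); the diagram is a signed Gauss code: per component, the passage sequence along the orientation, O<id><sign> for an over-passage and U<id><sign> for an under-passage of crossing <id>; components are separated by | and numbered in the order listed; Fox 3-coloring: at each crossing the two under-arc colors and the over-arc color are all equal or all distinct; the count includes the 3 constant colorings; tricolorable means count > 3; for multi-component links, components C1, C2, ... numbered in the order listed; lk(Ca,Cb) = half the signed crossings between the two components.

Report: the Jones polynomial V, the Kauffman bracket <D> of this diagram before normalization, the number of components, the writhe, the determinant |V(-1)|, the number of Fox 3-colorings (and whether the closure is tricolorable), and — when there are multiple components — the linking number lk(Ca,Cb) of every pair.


V = -t^-6 + t^-5 - 2t^-4 + 3t^-3 - 2t^-2 + 3t^-1 - 1 + t - t^2
<D> = A^-17 - A^-13 + A^-9 - 3A^-5 + 2A^-1 - 3A^3 + 2A^7 - A^11 + A^15 (w = -3)
1 component over 9 crossings, w = -3
9 Fox colorings among 3^9, |V(-1)| = 15: tricolorable
why: det 15 = |V(-1)|; divisible by 3, so tricolorable


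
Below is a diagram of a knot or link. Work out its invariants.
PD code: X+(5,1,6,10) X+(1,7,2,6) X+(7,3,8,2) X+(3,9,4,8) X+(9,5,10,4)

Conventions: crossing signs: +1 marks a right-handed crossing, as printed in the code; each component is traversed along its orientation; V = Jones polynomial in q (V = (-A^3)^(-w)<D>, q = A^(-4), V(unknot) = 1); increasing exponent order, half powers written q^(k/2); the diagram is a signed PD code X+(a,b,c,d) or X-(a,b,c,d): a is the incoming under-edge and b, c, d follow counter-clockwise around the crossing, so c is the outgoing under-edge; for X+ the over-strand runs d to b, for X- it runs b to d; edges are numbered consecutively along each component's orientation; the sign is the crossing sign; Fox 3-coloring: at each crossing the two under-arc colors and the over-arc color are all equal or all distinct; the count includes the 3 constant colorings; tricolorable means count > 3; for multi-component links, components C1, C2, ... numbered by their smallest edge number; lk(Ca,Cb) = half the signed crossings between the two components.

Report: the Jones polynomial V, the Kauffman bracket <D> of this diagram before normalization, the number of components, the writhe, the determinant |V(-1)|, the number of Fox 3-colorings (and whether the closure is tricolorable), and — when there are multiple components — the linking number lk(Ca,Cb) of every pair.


V(q) = q^2 + q^4 - q^5 + q^6 - q^7
bracket: A^-13 - A^-9 + A^-5 - A^-1 - A^7, w = +5
1 component, writhe +5, over 5 crossings
det 5, colorings 3 of 3^5 — not tricolorable
observation: the span of V is 5, forcing >= 5 crossings in any diagram


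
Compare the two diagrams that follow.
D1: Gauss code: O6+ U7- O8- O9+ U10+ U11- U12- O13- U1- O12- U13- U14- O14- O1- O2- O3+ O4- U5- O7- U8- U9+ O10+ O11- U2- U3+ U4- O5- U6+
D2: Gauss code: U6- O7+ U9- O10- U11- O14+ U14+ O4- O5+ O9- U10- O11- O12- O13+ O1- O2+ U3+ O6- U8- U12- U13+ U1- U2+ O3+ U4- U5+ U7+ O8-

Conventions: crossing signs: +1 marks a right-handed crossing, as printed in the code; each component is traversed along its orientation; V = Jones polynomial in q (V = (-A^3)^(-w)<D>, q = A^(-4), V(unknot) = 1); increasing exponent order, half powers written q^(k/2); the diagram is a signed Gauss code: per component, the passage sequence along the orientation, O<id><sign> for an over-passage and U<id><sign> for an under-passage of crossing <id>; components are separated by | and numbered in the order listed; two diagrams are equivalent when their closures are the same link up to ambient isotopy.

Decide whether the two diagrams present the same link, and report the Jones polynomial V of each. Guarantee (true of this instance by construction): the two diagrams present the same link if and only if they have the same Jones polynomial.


same link: no
V(D1) = q^-8 - 2q^-7 + q^-6 - 2q^-5 + 2q^-4 + q^-2  [14 crossings, <D> = A^-10 + 2A^-2 - 2A^2 + A^6 - 2A^10 + A^14, w = -6]
D2 (bracket A^-10 - A^-6 + 2A^-2 - 3A^2 + 3A^6 - 2A^10 + 2A^14 - A^18; 14 crossings at w = -2): V = -q^-6 + 2q^-5 - 2q^-4 + 3q^-3 - 3q^-2 + 2q^-1 - 1 + q
note: comparing 2 Jones polynomials yields 2 groups


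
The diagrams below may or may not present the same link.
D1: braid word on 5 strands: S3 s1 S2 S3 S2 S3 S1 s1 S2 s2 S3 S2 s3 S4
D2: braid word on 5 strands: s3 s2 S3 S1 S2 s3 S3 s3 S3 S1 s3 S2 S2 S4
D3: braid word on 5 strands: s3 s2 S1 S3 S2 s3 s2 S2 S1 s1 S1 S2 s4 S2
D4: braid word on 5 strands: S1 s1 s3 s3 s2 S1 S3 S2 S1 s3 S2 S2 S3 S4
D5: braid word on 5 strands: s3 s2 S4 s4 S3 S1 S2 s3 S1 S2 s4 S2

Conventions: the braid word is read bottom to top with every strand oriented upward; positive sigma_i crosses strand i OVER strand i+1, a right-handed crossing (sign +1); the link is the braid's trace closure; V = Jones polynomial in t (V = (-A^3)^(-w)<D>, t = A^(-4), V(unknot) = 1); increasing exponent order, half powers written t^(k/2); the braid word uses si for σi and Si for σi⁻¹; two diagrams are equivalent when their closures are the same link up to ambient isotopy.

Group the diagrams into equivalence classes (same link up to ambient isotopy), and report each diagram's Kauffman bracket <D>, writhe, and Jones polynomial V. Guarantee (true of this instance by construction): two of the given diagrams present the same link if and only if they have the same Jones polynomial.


grouping into links: {D1} | {D2, D3, D4, D5}
V(D1) = -t^-7 + t^-6 - t^-5 + t^-4 + t^-2  (w -6, c 14, <D> = A^-10 + A^-2 - A^2 + A^6 - A^10)
V(D2) = t^-5 - 2t^-4 + 2t^-3 - 2t^-2 + 2t^-1 - 1 + t  (w -4, c 14, <D> = A^-16 - A^-12 + 2A^-8 - 2A^-4 + 2 - 2A^4 + A^8)
V(D3) = t^-5 - 2t^-4 + 2t^-3 - 2t^-2 + 2t^-1 - 1 + t  [14 crossings, <D> = A^-10 - A^-6 + 2A^-2 - 2A^2 + 2A^6 - 2A^10 + A^14, w = -2]
V(D4) = t^-5 - 2t^-4 + 2t^-3 - 2t^-2 + 2t^-1 - 1 + t  [14 crossings, <D> = A^-16 - A^-12 + 2A^-8 - 2A^-4 + 2 - 2A^4 + A^8, w = -4]
V(D5) = t^-5 - 2t^-4 + 2t^-3 - 2t^-2 + 2t^-1 - 1 + t  (w -2, c 12, <D> = A^-10 - A^-6 + 2A^-2 - 2A^2 + 2A^6 - 2A^10 + A^14)
why: comparing 5 Jones polynomials yields 2 groups


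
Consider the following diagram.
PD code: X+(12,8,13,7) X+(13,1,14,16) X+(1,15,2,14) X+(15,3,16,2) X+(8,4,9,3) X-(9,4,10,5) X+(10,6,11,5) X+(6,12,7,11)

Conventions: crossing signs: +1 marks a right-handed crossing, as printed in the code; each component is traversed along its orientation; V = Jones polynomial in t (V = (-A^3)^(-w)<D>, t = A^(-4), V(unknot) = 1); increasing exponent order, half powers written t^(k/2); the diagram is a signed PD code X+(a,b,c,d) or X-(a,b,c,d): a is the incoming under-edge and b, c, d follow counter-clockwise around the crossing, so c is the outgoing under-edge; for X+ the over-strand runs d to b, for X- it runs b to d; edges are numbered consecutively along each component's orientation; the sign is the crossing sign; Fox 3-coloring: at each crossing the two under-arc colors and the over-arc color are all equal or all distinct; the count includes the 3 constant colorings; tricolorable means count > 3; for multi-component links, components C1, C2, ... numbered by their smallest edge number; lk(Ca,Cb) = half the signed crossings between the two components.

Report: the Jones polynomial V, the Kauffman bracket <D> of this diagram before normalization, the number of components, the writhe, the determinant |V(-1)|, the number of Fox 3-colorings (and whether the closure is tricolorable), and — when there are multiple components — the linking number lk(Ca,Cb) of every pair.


V = t^2 + 2t^4 - 2t^5 + t^6 - 2t^7 + t^8
<D> = A^-14 - 2A^-10 + A^-6 - 2A^-2 + 2A^2 + A^10 (w = +6)
1 component over 8 crossings, w = +6
27 Fox colorings among 3^8, |V(-1)| = 9: tricolorable
why: the span of V is 6, forcing >= 6 crossings in any diagram


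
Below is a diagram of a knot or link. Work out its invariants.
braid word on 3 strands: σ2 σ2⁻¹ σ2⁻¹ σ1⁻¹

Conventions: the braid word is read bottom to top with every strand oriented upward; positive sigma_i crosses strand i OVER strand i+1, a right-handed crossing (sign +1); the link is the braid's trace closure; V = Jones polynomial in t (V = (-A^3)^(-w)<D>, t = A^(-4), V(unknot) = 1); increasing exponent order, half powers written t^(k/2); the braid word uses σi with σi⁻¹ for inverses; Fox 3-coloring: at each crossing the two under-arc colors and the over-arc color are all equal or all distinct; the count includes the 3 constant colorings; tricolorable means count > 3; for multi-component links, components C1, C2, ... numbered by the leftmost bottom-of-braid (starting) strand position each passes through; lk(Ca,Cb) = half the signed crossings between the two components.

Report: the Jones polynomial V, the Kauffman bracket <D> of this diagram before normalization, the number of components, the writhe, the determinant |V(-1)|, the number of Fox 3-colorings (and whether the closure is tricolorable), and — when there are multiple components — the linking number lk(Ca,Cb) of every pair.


V(t) = 1
bracket: A^-6, w = -2
1 component, writhe -2, over 4 crossings
det 1, colorings 3 of 3^4 — not tricolorable
observation: w = -2 shifts under R1 moves; the (-A^3)^(2) factor cancels that in V


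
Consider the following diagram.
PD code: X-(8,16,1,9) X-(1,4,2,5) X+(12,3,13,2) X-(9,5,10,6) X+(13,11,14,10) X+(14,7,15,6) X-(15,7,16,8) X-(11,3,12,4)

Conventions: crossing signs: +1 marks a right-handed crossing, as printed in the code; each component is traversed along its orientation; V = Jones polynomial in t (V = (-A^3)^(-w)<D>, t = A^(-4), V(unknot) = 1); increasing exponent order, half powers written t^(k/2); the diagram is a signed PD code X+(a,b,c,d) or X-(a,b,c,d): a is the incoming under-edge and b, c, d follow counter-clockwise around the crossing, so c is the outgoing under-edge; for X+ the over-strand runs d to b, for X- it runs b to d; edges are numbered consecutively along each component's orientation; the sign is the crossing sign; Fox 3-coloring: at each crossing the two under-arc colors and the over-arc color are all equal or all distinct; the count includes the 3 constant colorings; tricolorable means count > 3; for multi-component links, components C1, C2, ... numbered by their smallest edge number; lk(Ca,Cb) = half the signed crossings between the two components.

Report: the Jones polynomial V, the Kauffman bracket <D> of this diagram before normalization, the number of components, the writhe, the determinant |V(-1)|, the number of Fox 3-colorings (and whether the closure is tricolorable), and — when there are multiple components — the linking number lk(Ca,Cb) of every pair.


V(t) = -t^(-5/2) - t^(-1/2)
bracket: -A^-4 - A^4, w = -2
2 components, writhe -2, over 8 crossings
lk(C1,C2) = -1
det 2, colorings 3 of 3^8 — not tricolorable
observation: span 2 respects span(V) <= c + mu - 1 = 9 for this 2-component diagram


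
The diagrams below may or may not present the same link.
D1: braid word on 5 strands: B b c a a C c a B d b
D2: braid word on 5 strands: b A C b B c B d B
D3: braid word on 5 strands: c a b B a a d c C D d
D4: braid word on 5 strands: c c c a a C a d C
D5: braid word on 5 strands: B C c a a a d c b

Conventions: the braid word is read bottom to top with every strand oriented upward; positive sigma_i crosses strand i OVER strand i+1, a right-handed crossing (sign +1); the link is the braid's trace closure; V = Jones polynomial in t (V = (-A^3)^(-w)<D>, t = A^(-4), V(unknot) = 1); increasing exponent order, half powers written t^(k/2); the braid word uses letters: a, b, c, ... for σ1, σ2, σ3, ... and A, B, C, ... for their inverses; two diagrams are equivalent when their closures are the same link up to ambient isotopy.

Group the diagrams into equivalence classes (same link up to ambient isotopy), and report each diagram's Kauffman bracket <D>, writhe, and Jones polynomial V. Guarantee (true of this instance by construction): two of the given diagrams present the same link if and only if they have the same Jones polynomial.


equivalence classes: {D1, D3, D4, D5} | {D2}
D1 (bracket -A^-3 + A^5 + A^9 + A^13; 11 crossings at w = +5): V = -t^(1/2) - t^(3/2) - t^(5/2) + t^(9/2)
V(D2) = -t^(-1/2) - t^(1/2)  [9 crossings, <D> = A^-5 + A^-1, w = -1]
V(D3) = -t^(1/2) - t^(3/2) - t^(5/2) + t^(9/2)  (w +5, c 11, <D> = -A^-3 + A^5 + A^9 + A^13)
V(D4) = -t^(1/2) - t^(3/2) - t^(5/2) + t^(9/2)  (w +5, c 9, <D> = -A^-3 + A^5 + A^9 + A^13)
D5 (bracket -A^-3 + A^5 + A^9 + A^13; 9 crossings at w = +5): V = -t^(1/2) - t^(3/2) - t^(5/2) + t^(9/2)
key observation: 2 values of V(t) split the 5 diagrams


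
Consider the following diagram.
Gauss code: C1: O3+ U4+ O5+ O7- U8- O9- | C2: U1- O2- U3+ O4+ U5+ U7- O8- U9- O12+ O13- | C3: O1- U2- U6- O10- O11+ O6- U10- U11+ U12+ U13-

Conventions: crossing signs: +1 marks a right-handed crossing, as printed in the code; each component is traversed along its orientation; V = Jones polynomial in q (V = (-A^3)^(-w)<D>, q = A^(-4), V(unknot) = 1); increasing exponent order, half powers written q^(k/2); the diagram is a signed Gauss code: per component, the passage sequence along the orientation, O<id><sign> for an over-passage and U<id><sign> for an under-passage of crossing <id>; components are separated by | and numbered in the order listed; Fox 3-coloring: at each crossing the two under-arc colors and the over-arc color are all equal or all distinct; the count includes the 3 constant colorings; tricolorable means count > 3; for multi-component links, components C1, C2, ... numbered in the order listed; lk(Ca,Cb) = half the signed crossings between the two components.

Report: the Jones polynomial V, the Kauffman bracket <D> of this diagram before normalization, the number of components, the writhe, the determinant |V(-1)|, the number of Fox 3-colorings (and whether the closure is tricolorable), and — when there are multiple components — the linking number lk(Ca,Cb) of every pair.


Jones polynomial: V(q) = q^-3 + q^-2 + q^-1 + 1
<D> = -A^-9 - A^-5 - A^-1 - A^3; writhe -3
components 3, writhe -3 (13 crossings)
linking number lk(C1,C2) = 0
lk(C1,C3): 0
lk(C2,C3) = -1
3-colorings: 9 of 3^13, det 0 — tricolorable
note: the 3 component pairs carry total linking -1


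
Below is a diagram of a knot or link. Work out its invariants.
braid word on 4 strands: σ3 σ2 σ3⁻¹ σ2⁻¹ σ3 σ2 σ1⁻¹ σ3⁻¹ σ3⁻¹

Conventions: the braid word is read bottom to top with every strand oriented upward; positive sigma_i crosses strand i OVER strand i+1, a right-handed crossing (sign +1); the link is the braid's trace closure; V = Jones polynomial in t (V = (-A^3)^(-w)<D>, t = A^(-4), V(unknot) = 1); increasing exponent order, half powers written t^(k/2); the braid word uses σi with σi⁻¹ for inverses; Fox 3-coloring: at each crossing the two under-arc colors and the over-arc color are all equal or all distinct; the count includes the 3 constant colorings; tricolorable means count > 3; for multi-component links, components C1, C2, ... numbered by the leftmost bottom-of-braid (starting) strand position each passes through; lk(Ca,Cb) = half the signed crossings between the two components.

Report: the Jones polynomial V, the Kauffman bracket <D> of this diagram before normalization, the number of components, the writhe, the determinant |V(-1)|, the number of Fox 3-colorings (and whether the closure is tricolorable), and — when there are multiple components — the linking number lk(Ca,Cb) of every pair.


Jones polynomial: V(t) = t^-2 + 2 + t^2
<D> = -A^-11 - 2A^-3 - A^5; writhe -1
components 3, writhe -1 (9 crossings)
linking number lk(C1,C2) = 0
lk(C1,C3): +1
lk(C2,C3) = -1
3-colorings: 3 of 3^9, det 4 — not tricolorable
note: det 4 = |V(-1)|; not divisible by 3, so not tricolorable


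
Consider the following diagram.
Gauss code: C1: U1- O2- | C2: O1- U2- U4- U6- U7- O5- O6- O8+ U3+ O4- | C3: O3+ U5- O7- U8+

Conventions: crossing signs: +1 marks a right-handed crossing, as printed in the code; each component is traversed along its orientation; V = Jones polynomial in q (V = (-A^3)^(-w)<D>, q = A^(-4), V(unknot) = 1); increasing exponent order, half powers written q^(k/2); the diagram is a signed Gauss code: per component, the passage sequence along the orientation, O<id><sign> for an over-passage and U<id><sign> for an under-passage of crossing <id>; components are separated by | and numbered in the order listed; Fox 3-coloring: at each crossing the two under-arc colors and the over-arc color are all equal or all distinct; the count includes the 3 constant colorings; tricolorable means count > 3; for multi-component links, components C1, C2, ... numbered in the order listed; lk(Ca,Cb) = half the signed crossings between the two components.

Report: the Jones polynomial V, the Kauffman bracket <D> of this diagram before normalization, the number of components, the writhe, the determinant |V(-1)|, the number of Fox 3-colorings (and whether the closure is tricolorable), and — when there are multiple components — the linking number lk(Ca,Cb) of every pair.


Jones polynomial: V(q) = q^-3 + q^-2 + q^-1 + 1
<D> = A^-12 + A^-8 + A^-4 + 1; writhe -4
components 3, writhe -4 (8 crossings)
linking number lk(C1,C2) = -1
lk(C1,C3): 0
lk(C2,C3) = 0
3-colorings: 9 of 3^8, det 0 — tricolorable
note: w = -4 (over 8 crossings) is diagram-only; (-A^3)^(4) removes it from V


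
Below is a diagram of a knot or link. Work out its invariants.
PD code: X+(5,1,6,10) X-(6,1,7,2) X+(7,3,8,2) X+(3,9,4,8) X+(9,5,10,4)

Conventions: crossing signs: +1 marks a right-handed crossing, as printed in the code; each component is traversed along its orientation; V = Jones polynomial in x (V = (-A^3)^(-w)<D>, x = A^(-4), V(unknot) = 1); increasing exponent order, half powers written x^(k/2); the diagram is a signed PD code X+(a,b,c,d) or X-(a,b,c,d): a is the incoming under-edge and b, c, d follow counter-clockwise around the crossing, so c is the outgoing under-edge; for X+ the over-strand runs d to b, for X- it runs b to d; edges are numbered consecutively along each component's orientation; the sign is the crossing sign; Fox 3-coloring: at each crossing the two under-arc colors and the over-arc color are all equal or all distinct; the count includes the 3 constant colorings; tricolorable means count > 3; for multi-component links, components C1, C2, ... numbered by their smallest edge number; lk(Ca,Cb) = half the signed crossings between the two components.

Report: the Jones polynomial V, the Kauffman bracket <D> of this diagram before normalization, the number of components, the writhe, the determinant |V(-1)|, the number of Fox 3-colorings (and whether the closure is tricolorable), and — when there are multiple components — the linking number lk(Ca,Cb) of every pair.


V = x + x^3 - x^4
<D> = A^-7 - A^-3 - A^5 (w = +3)
1 component over 5 crossings, w = +3
9 Fox colorings among 3^5, |V(-1)| = 3: tricolorable
why: w = +3 (over 5 crossings) is diagram-only; (-A^3)^(-3) removes it from V


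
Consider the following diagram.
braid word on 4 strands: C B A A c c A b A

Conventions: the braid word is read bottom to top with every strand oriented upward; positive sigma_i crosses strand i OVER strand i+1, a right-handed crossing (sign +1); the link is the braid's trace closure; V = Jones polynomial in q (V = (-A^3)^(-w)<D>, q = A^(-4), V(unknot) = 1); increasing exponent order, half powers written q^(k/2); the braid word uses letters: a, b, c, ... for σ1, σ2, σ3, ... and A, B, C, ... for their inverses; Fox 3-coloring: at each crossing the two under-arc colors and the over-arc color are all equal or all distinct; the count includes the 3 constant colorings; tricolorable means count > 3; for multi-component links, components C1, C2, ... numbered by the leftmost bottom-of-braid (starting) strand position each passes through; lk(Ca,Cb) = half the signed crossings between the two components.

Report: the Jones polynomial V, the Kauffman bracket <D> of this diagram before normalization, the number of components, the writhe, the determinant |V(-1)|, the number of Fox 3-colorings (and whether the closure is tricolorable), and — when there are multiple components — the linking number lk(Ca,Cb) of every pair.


Jones polynomial: V(q) = q^-5 - 2q^-4 + 2q^-3 - 2q^-2 + 2q^-1 - 1 + q
<D> = -A^-13 + A^-9 - 2A^-5 + 2A^-1 - 2A^3 + 2A^7 - A^11; writhe -3
components 1, writhe -3 (9 crossings)
3-colorings: 3 of 3^9, det 11 — not tricolorable
note: V spans 6 powers of q: at least 6 crossings in any diagram


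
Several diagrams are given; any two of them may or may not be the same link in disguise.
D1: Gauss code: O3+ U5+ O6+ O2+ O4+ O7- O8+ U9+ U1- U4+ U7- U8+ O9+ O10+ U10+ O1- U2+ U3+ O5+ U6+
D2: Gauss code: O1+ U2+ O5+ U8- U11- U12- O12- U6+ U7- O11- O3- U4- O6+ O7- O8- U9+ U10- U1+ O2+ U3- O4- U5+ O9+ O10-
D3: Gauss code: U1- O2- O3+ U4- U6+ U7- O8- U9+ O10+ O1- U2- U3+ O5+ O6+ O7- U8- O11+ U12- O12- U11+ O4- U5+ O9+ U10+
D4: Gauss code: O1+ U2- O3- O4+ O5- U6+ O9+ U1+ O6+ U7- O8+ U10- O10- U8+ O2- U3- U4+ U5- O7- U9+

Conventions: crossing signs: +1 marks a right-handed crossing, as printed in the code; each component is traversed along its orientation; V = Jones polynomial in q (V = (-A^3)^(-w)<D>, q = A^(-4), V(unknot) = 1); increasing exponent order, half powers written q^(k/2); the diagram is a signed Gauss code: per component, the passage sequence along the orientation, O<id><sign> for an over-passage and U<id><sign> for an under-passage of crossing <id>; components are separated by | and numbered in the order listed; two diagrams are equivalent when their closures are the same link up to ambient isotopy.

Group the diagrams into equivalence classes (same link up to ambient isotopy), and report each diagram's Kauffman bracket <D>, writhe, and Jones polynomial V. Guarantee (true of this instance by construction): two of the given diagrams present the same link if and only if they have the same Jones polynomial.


classes: {D1} | {D2, D4} | {D3}
V(D1) = q + q^3 - q^4  [10 crossings, <D> = -A^2 + A^6 + A^14, w = +6]
V(D2) = -q^-3 + 2q^-2 - 2q^-1 + 3 - 2q + 2q^2 - q^3  [12 crossings, <D> = -A^-18 + 2A^-14 - 2A^-10 + 3A^-6 - 2A^-2 + 2A^2 - A^6, w = -2]
V(D3) = q^-2 - q^-1 + 1 - q + q^2  (w 0, c 12, <D> = A^-8 - A^-4 + 1 - A^4 + A^8)
D4 (bracket -A^-12 + 2A^-8 - 2A^-4 + 3 - 2A^4 + 2A^8 - A^12; 10 crossings at w = 0): V = -q^-3 + 2q^-2 - 2q^-1 + 3 - 2q + 2q^2 - q^3
insight: V(q) takes 3 values over 4 diagrams, fixing the grouping


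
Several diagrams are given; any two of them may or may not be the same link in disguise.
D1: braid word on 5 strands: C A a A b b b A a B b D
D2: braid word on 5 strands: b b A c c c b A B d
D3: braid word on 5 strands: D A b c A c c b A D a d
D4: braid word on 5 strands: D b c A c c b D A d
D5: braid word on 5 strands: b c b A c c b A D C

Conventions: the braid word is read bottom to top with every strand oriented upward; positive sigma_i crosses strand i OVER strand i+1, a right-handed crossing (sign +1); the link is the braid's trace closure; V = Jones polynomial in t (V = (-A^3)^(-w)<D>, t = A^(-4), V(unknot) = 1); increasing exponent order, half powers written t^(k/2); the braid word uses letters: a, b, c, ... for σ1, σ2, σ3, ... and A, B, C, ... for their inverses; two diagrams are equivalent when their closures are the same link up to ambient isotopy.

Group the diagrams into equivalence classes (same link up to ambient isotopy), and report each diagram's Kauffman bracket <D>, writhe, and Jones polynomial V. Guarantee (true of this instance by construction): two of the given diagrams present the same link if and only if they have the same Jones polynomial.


classes: {D1} | {D2, D3, D4, D5}
V(D1) = t + t^3 - t^4  [12 crossings, <D> = -A^-16 + A^-12 + A^-4, w = 0]
V(D2) = t^-1 - 1 + 2t - 3t^2 + 3t^3 - 2t^4 + 2t^5 - t^6  [10 crossings, <D> = -A^-12 + 2A^-8 - 2A^-4 + 3 - 3A^4 + 2A^8 - A^12 + A^16, w = +4]
D3 (bracket -A^-18 + 2A^-14 - 2A^-10 + 3A^-6 - 3A^-2 + 2A^2 - A^6 + A^10; 12 crossings at w = +2): V = t^-1 - 1 + 2t - 3t^2 + 3t^3 - 2t^4 + 2t^5 - t^6
V(D4) = t^-1 - 1 + 2t - 3t^2 + 3t^3 - 2t^4 + 2t^5 - t^6  (w +2, c 10, <D> = -A^-18 + 2A^-14 - 2A^-10 + 3A^-6 - 3A^-2 + 2A^2 - A^6 + A^10)
V(D5) = t^-1 - 1 + 2t - 3t^2 + 3t^3 - 2t^4 + 2t^5 - t^6  (w +2, c 10, <D> = -A^-18 + 2A^-14 - 2A^-10 + 3A^-6 - 3A^-2 + 2A^2 - A^6 + A^10)
note: comparing 5 Jones polynomials yields 2 groups


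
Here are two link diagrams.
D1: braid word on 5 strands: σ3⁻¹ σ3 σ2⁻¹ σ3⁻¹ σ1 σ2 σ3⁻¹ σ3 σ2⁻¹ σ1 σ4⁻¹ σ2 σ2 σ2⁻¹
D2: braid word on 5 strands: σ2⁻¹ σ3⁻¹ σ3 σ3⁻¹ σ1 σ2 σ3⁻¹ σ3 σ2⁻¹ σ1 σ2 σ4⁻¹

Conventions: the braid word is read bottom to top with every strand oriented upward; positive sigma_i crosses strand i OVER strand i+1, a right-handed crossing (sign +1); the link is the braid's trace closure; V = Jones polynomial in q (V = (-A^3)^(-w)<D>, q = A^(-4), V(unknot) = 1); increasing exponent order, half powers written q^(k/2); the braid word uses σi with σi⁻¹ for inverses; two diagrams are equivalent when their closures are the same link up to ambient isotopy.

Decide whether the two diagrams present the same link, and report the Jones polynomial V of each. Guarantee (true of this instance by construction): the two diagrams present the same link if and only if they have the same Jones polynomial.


equivalent: yes
V(D1) = 1 + q + q^2 + q^3  (w 0, c 14, <D> = A^-12 + A^-8 + A^-4 + 1)
V(D2) = 1 + q + q^2 + q^3  [12 crossings, <D> = A^-12 + A^-8 + A^-4 + 1, w = 0]
key observation: D2 (12 crossings) and D1 (14) are Markov-related braid presentations


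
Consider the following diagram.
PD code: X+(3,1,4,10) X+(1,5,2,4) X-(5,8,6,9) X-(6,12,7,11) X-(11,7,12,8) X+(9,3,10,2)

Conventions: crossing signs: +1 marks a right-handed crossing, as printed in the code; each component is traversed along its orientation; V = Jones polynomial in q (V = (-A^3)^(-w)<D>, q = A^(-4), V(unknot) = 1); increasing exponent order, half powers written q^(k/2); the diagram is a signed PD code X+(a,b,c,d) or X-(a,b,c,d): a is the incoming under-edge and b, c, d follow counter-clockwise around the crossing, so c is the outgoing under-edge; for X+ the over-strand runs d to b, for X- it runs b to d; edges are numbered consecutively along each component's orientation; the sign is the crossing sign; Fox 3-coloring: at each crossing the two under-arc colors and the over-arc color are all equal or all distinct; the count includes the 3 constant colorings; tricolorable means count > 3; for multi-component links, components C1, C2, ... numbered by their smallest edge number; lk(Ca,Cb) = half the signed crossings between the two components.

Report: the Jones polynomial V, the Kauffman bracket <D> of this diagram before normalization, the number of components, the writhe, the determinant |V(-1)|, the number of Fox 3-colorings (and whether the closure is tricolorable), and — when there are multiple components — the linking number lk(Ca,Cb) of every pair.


Jones polynomial: V(q) = -q^(-3/2) - 2q^(1/2) + q^(3/2) - q^(5/2) + q^(7/2)
<D> = A^-14 - A^-10 + A^-6 - 2A^-2 - A^6; writhe 0
components 2, writhe 0 (6 crossings)
linking number lk(C1,C2) = -1
3-colorings: 9 of 3^6, det 6 — tricolorable
note: span 5 respects span(V) <= c + mu - 1 = 7 for this 2-component diagram


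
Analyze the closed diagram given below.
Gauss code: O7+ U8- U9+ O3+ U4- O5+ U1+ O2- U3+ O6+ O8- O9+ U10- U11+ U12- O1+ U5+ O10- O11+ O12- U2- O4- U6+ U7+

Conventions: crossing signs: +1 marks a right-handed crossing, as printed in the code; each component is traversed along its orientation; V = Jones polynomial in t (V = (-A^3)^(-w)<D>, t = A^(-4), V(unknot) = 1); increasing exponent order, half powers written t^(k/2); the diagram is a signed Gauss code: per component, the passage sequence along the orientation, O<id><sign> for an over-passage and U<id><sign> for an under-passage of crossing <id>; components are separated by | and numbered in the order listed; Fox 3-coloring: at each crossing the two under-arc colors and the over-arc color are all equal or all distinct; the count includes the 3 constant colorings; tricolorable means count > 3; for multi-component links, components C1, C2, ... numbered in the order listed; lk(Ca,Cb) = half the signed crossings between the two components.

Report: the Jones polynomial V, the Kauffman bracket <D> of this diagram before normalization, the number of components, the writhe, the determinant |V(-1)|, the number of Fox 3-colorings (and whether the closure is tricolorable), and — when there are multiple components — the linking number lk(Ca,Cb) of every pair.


V(t) = -t^-3 + 3t^-2 - 3t^-1 + 4 - 4t + 3t^2 - 2t^3 + t^4
bracket: A^-10 - 2A^-6 + 3A^-2 - 4A^2 + 4A^6 - 3A^10 + 3A^14 - A^18, w = +2
1 component, writhe +2, over 12 crossings
det 21, colorings 9 of 3^12 — tricolorable
observation: w = +2 (over 12 crossings) is diagram-only; (-A^3)^(-2) removes it from V


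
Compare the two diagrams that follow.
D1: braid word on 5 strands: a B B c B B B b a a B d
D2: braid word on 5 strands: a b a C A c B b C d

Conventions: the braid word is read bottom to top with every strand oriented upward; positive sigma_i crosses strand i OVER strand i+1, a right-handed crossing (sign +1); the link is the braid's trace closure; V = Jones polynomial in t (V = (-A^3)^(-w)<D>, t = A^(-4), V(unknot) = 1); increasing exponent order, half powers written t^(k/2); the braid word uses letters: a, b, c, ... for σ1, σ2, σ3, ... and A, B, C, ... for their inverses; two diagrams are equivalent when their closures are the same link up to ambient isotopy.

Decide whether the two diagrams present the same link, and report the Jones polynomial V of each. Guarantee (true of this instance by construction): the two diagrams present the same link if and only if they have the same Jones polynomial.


equivalent: no
V(D1) = -t^-6 + 2t^-5 - 3t^-4 + 4t^-3 - 4t^-2 + 4t^-1 - 2 + 2t - t^2  (w 0, c 12, <D> = -A^-8 + 2A^-4 - 2 + 4A^4 - 4A^8 + 4A^12 - 3A^16 + 2A^20 - A^24)
V(D2) = 1  [10 crossings, <D> = A^6, w = +2]
key observation: comparing 2 Jones polynomials yields 2 groups


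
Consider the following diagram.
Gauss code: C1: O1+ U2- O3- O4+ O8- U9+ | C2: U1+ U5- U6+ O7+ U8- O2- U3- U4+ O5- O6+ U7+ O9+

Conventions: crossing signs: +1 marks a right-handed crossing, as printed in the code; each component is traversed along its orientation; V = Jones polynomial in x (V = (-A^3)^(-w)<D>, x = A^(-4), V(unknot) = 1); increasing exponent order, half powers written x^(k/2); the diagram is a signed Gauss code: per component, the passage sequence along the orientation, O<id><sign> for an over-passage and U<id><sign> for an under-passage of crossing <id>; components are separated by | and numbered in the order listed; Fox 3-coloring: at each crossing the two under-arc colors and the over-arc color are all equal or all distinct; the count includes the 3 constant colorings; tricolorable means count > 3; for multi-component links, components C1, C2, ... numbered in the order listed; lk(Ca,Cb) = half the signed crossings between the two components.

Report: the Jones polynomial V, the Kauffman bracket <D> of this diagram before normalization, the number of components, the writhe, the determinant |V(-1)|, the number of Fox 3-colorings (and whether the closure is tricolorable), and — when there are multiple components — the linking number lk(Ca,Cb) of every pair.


V = -x^(-3/2) + x^(-1/2) - 2x^(1/2) + x^(3/2) - 2x^(5/2) + x^(7/2)
<D> = -A^-11 + 2A^-7 - A^-3 + 2A - A^5 + A^9 (w = +1)
2 components over 9 crossings, w = +1
lk(C1,C2): 0
3 Fox colorings among 3^9, |V(-1)| = 8: not tricolorable
why: |V(-1)| = 8: so not tricolorable, since 3 does not divide 8


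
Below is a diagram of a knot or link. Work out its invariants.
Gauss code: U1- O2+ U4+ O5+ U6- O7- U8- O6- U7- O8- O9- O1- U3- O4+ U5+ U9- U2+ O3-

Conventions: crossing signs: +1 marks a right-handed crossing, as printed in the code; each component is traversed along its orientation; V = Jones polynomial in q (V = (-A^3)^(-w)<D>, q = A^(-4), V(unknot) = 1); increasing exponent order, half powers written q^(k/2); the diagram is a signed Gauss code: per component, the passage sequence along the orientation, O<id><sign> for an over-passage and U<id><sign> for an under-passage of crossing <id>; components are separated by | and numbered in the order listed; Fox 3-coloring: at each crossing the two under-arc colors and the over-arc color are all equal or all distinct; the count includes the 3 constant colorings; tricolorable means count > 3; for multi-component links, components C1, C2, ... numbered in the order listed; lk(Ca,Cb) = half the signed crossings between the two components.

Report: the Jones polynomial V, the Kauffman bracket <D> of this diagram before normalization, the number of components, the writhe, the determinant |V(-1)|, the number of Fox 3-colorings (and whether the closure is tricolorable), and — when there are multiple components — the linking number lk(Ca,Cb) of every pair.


Jones polynomial: V(q) = -q^-6 + 2q^-5 - 2q^-4 + 3q^-3 - 3q^-2 + 2q^-1 - 1 + q
<D> = -A^-13 + A^-9 - 2A^-5 + 3A^-1 - 3A^3 + 2A^7 - 2A^11 + A^15; writhe -3
components 1, writhe -3 (9 crossings)
3-colorings: 9 of 3^9, det 15 — tricolorable
note: V spans 7 powers of q: at least 7 crossings in any diagram


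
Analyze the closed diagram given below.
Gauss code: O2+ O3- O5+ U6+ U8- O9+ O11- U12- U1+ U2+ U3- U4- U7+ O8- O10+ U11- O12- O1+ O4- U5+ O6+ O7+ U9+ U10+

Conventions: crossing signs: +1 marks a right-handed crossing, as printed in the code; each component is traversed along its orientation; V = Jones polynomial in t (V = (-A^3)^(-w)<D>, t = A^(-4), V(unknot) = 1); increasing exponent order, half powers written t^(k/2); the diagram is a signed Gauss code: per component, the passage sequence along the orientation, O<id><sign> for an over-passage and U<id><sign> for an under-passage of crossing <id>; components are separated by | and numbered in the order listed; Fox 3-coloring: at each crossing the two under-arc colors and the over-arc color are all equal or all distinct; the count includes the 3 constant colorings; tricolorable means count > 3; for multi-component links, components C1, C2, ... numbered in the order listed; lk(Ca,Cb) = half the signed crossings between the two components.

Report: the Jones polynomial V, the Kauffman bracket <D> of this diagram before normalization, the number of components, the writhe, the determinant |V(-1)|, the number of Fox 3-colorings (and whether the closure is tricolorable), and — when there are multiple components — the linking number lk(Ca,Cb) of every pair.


Jones polynomial: V(t) = -t^-1 + 2 - t + 2t^2 - t^3 + t^4 - t^5
<D> = -A^-14 + A^-10 - A^-6 + 2A^-2 - A^2 + 2A^6 - A^10; writhe +2
components 1, writhe +2 (12 crossings)
3-colorings: 9 of 3^12, det 9 — tricolorable
note: w = +2 (over 12 crossings) is diagram-only; (-A^3)^(-2) removes it from V


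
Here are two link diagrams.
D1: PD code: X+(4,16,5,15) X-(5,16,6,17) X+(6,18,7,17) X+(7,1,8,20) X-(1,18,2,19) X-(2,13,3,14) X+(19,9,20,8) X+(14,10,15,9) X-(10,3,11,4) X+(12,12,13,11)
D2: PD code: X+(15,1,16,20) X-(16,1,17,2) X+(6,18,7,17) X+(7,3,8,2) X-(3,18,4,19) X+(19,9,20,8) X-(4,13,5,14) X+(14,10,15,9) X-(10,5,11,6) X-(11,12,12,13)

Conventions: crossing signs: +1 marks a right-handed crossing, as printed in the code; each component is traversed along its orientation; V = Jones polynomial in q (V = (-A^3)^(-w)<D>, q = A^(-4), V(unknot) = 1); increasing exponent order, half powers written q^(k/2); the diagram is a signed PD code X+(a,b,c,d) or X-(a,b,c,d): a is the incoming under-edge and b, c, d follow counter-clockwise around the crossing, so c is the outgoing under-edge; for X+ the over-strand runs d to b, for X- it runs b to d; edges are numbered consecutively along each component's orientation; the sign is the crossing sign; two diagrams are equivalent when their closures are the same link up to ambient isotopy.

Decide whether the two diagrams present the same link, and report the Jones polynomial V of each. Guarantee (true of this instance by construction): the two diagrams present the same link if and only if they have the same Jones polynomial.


equivalent: yes
D1 (bracket A^-10 - A^-6 + A^-2 - 2A^2 + 2A^6 - A^10 + A^14; 10 crossings at w = +2): V = q^-2 - q^-1 + 2 - 2q + q^2 - q^3 + q^4
V(D2) = q^-2 - q^-1 + 2 - 2q + q^2 - q^3 + q^4  (w 0, c 10, <D> = A^-16 - A^-12 + A^-8 - 2A^-4 + 2 - A^4 + A^8)
key observation: all 2 diagrams share one V(q), hence one class


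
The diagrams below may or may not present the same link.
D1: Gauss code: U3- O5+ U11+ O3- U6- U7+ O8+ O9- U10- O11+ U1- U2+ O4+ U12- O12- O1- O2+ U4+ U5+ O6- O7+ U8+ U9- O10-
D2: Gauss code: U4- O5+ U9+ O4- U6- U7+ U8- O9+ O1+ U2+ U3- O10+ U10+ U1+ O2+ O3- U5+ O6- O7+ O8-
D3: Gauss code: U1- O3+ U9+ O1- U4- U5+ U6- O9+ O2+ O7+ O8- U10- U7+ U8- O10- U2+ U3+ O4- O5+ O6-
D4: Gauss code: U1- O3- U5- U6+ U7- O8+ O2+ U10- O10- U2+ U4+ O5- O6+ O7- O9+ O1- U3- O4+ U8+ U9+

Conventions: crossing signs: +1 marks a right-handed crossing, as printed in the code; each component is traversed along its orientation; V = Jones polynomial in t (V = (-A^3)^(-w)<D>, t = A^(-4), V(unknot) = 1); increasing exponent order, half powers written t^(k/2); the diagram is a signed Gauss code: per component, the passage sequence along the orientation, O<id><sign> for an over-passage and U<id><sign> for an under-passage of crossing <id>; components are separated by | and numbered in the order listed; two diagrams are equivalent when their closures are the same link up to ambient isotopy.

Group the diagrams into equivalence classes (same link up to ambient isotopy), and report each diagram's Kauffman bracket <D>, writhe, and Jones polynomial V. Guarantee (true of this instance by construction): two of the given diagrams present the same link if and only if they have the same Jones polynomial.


grouping into links: {D1, D2, D3, D4}
V(D1) = t^-2 - t^-1 + 1 - t + t^2  (w 0, c 12, <D> = A^-8 - A^-4 + 1 - A^4 + A^8)
V(D2) = t^-2 - t^-1 + 1 - t + t^2  [10 crossings, <D> = A^-2 - A^2 + A^6 - A^10 + A^14, w = +2]
D3 (bracket A^-8 - A^-4 + 1 - A^4 + A^8; 10 crossings at w = 0): V = t^-2 - t^-1 + 1 - t + t^2
D4 (bracket A^-8 - A^-4 + 1 - A^4 + A^8; 10 crossings at w = 0): V = t^-2 - t^-1 + 1 - t + t^2
key observation: one V(t) for all 4 diagrams — one class (guaranteed)
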